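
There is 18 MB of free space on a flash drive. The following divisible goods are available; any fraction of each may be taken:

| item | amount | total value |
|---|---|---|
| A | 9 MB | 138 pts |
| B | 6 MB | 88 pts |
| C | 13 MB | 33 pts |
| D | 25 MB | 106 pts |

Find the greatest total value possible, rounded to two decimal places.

Take in order of value per unit:
- A (138/9 per unit): all 9 → value 138, running total 138.00
- B (88/6 per unit): all 6 → value 88, running total 226.00
- D (106/25 per unit): 3 of 25 → value 3×106/25 = 12.7200, running total 238.72
Total 238.72.

238.72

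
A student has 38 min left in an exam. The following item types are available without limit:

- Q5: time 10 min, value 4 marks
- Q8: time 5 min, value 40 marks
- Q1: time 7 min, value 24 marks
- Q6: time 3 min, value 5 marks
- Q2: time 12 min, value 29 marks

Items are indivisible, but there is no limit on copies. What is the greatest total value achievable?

285 marks

Best value-per-unit is Q8 at 40/5; filling with it alone gives 7×40 = 280.
Optimal mix: 7×Q8 + 1×Q6 → time 38, value 285.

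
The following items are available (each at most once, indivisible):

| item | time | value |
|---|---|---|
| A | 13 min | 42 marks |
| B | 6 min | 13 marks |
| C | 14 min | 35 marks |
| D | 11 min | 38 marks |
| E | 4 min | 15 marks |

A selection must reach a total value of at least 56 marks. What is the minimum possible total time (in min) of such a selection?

Subsets with value ≥ 56, sorted by total time:
- A+E: time 17, value 57
- B+D+E: time 21, value 66
- A+B+E: time 23, value 70
- A+D: time 24, value 80
Minimum time: 17 min.

17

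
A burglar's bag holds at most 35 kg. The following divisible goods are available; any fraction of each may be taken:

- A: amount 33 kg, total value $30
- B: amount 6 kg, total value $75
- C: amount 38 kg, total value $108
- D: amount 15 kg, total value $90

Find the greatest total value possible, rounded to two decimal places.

204.79

Take in order of value per unit:
- B (75/6 per unit): all 6 → value 75, running total 75.00
- D (90/15 per unit): all 15 → value 90, running total 165.00
- C (108/38 per unit): 14 of 38 → value 14×108/38 = 39.7895, running total 204.79
Total 204.79.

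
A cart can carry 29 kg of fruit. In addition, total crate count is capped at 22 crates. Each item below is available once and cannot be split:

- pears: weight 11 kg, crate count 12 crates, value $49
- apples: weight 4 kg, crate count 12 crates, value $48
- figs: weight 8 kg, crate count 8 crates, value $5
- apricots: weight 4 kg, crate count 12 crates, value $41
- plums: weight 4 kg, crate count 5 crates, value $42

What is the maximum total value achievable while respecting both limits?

$91

Feasible sets respecting both limits:
- pears+plums: weight 15, crate count 17, value 91
- apples+plums: weight 8, crate count 17, value 90
- apricots+plums: weight 8, crate count 17, value 83
Best: $91.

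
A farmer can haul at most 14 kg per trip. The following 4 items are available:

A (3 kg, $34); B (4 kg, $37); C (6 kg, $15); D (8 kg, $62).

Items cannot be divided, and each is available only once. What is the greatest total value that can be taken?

This is a 0/1 knapsack; check combinations near the capacity.
- B+D: weight 4+8=12, value 37+62=99
- A+D: weight 3+8=11, value 34+62=96
- A+B+C: weight 3+4+6=13, value 34+37+15=86
- C+D: weight 6+8=14, value 15+62=77
Best: $99.

$99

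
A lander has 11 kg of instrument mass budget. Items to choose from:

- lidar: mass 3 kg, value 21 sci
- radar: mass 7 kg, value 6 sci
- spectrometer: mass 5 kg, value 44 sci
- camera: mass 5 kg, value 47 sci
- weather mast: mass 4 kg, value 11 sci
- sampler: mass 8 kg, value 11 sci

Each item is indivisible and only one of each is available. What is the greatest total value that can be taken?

91 sci

Check high-value combinations within 11 kg:
- spectrometer+camera: mass 5+5=10, value 44+47=91
- lidar+camera: mass 3+5=8, value 21+47=68
- lidar+spectrometer: mass 3+5=8, value 21+44=65
- camera+weather mast: mass 5+4=9, value 47+11=58
- spectrometer+weather mast: mass 5+4=9, value 44+11=55
Best: 91 sci.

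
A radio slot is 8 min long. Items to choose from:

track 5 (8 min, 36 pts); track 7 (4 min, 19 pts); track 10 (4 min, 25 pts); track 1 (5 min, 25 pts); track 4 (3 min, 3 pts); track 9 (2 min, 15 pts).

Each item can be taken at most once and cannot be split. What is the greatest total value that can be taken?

44 pts

Check high-value combinations within 8 min:
- track 7+track 10: duration 4+4=8, value 19+25=44
- track 10+track 9: duration 4+2=6, value 25+15=40
- track 1+track 9: duration 5+2=7, value 25+15=40
- track 5: duration 8, value 36
- track 7+track 9: duration 4+2=6, value 19+15=34
Best: 44 pts.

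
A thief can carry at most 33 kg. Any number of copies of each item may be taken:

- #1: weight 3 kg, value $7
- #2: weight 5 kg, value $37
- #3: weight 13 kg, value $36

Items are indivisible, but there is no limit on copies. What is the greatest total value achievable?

Best value-per-unit is #2 at 37/5; filling with it alone gives 6×37 = 222.
Optimal mix: 1×#1 + 6×#2 → weight 33, value 229.

$229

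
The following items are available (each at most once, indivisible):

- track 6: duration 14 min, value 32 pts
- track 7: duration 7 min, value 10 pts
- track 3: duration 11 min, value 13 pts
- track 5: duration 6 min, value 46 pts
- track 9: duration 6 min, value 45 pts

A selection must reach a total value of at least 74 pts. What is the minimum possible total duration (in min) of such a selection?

12

Subsets with value ≥ 74, sorted by total duration:
- track 5+track 9: duration 12, value 91
- track 7+track 5+track 9: duration 19, value 101
Minimum duration: 12 min.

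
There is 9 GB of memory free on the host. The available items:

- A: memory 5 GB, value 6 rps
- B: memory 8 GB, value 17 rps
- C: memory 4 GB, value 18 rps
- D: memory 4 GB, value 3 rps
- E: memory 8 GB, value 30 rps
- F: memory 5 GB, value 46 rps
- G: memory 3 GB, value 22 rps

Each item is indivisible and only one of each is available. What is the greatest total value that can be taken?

Check high-value combinations within 9 GB:
- F+G: memory 5+3=8, value 46+22=68
- C+F: memory 4+5=9, value 18+46=64
- D+F: memory 4+5=9, value 3+46=49
- F: memory 5, value 46
Best: 68 rps.

68 rps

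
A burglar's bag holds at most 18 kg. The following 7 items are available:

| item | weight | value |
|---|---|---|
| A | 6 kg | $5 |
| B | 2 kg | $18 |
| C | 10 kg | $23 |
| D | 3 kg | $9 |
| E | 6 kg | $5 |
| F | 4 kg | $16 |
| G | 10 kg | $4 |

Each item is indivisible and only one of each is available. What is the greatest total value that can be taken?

$57

This is a 0/1 knapsack; check combinations near the capacity.
- B+C+F: weight 2+10+4=16, value 18+23+16=57
- B+C+D: weight 2+10+3=15, value 18+23+9=50
- A+B+D+F: weight 6+2+3+4=15, value 5+18+9+16=48
- B+D+E+F: weight 2+3+6+4=15, value 18+9+5+16=48
- C+D+F: weight 10+3+4=17, value 23+9+16=48
Best: $57.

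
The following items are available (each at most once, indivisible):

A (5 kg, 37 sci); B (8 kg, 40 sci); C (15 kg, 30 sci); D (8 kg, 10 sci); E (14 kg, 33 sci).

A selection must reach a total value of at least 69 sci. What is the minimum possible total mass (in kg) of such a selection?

Subsets with value ≥ 69, sorted by total mass:
- A+B: mass 13, value 77
- A+E: mass 19, value 70
- A+B+D: mass 21, value 87
- B+E: mass 22, value 73
Minimum mass: 13 kg.

13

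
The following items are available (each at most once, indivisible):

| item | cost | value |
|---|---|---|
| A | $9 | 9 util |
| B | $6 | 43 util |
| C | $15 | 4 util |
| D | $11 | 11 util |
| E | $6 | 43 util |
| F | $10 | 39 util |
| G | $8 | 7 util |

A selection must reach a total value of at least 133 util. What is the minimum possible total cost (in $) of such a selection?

31

Subsets with value ≥ 133, sorted by total cost:
- A+B+E+F: cost 31, value 134
- B+D+E+F: cost 33, value 136
Minimum cost: 31 $.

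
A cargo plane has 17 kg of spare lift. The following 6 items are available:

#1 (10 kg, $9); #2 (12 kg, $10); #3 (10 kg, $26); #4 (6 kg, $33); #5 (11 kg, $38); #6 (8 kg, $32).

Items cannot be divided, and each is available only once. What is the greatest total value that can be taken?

$71

This is a 0/1 knapsack; check combinations near the capacity.
- #4+#5: weight 6+11=17, value 33+38=71
- #4+#6: weight 6+8=14, value 33+32=65
- #3+#4: weight 10+6=16, value 26+33=59
- #1+#4: weight 10+6=16, value 9+33=42
Best: $71.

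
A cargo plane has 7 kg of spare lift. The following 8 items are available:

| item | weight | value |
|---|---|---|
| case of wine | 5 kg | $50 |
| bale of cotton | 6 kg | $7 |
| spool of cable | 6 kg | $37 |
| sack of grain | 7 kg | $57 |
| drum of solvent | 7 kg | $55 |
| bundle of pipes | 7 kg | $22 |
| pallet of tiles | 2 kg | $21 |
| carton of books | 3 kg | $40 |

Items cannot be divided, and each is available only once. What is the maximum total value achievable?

$71

Check high-value combinations within 7 kg:
- case of wine+pallet of tiles: weight 5+2=7, value 50+21=71
- pallet of tiles+carton of books: weight 2+3=5, value 21+40=61
- sack of grain: weight 7, value 57
- drum of solvent: weight 7, value 55
- case of wine: weight 5, value 50
Best: $71.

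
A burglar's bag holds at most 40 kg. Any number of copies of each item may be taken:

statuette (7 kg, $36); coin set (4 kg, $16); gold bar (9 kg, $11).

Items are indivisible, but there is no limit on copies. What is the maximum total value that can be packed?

Best value-per-unit is statuette at 36/7; filling with it alone gives 5×36 = 180.
Optimal mix: 5×statuette + 1×coin set → weight 39, value 196.

$196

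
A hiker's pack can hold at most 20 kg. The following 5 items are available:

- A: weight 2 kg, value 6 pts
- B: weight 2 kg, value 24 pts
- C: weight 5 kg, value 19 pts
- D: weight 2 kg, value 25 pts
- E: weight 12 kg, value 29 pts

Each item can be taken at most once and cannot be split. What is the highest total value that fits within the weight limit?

Check high-value combinations within 20 kg:
- A+B+D+E: weight 2+2+2+12=18, value 6+24+25+29=84
- B+D+E: weight 2+2+12=16, value 24+25+29=78
- A+B+C+D: weight 2+2+5+2=11, value 6+24+19+25=74
Best: 84 pts.

84 pts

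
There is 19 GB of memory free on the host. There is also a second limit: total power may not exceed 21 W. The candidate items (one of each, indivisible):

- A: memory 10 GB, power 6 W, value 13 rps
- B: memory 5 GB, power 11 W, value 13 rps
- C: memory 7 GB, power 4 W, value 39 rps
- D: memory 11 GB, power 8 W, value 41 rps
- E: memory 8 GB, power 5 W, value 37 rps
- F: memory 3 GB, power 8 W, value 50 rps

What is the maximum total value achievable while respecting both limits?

126 rps

Feasible sets respecting both limits:
- C+E+F: memory 18, power 17, value 126
- D+F: memory 14, power 16, value 91
- C+F: memory 10, power 12, value 89
- E+F: memory 11, power 13, value 87
Best: 126 rps.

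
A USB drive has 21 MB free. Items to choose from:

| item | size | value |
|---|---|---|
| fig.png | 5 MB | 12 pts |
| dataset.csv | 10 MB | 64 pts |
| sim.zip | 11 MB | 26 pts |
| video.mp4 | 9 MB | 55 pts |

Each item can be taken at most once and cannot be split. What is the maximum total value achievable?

119 pts

This is a 0/1 knapsack; check combinations near the capacity.
- dataset.csv+video.mp4: size 10+9=19, value 64+55=119
- dataset.csv+sim.zip: size 10+11=21, value 64+26=90
- sim.zip+video.mp4: size 11+9=20, value 26+55=81
Best: 119 pts.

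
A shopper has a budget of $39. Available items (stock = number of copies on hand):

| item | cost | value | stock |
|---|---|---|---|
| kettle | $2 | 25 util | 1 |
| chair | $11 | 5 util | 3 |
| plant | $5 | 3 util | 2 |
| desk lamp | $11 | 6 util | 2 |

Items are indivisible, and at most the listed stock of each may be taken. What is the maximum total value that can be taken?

Top feasible selections:
- 1×kettle + 2×plant + 2×desk lamp: cost 34, value 43
- 1×kettle + 1×chair + 2×plant + 1×desk lamp: cost 34, value 42
- 1×kettle + 1×chair + 2×desk lamp: cost 35, value 42
Best: 43 util.

43 util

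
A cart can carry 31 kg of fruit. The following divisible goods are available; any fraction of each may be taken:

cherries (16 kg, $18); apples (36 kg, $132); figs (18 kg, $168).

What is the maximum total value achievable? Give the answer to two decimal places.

215.67

Take in order of value per unit:
- figs (168/18 per unit): all 18 → value 168, running total 168.00
- apples (132/36 per unit): 13 of 36 → value 13×132/36 = 47.6667, running total 215.67
Total 215.67.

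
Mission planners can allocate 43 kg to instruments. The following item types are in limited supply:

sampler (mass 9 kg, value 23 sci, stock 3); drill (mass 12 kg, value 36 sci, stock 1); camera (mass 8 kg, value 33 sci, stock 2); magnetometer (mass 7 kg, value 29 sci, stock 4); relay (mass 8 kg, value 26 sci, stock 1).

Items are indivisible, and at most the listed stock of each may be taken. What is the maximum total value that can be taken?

Best selections within mass 43 and stock limits:
- 1×drill + 2×camera + 2×magnetometer: mass 42, value 160
- 1×drill + 2×camera + 1×magnetometer + 1×relay: mass 43, value 157
Best: 160 sci.

160 sci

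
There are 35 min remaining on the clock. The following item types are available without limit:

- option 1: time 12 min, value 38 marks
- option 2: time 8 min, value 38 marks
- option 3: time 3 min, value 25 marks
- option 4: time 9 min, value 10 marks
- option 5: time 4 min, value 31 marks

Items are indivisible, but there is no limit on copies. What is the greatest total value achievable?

Best value-per-unit is option 3 at 25/3; filling with it alone gives 11×25 = 275.
Optimal mix: 9×option 3 + 2×option 5 → time 35, value 287.

287 marks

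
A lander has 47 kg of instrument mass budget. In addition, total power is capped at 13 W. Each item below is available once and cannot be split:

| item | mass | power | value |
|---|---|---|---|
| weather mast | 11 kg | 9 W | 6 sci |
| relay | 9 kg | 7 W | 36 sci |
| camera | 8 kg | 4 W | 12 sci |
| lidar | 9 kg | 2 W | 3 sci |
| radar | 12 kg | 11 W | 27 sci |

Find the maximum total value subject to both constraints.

Feasible sets respecting both limits:
- relay+camera+lidar: mass 26, power 13, value 51
- relay+camera: mass 17, power 11, value 48
- relay+lidar: mass 18, power 9, value 39
- relay: mass 9, power 7, value 36
Best: 51 sci.

51 sci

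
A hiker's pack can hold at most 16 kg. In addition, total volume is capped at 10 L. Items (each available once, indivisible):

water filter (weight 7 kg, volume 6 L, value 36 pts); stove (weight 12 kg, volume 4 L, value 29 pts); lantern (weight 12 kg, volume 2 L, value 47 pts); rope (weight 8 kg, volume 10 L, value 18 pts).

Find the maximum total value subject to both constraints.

Feasible sets respecting both limits:
- lantern: weight 12, volume 2, value 47
- water filter: weight 7, volume 6, value 36
- stove: weight 12, volume 4, value 29
- rope: weight 8, volume 10, value 18
Best: 47 pts.

47 pts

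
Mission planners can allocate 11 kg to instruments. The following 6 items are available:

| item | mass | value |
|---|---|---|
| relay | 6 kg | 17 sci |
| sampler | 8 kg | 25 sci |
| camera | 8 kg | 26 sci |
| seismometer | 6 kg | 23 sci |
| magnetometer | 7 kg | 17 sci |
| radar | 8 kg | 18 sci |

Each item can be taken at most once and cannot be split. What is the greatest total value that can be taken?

26 sci

This is a 0/1 knapsack; check combinations near the capacity.
- camera: mass 8, value 26
- sampler: mass 8, value 25
- seismometer: mass 6, value 23
Best: 26 sci.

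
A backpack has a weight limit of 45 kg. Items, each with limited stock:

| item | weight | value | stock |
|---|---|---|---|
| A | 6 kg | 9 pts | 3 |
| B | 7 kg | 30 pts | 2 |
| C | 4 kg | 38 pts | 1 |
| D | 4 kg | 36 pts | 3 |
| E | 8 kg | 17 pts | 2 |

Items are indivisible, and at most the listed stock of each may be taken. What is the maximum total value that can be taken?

232 pts

Best selections within weight 45 and stock limits:
- 1×A + 2×B + 1×C + 3×D + 1×E: weight 44, value 232
- 2×A + 2×B + 1×C + 3×D: weight 42, value 224
Best: 232 pts.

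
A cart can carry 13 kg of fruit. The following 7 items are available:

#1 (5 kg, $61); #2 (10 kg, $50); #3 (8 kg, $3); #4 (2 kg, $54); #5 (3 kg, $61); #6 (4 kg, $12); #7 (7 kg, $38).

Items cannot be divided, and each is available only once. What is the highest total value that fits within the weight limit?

Check high-value combinations within 13 kg:
- #1+#4+#5: weight 5+2+3=10, value 61+54+61=176
- #4+#5+#7: weight 2+3+7=12, value 54+61+38=153
- #1+#5+#6: weight 5+3+4=12, value 61+61+12=134
Best: $176.

$176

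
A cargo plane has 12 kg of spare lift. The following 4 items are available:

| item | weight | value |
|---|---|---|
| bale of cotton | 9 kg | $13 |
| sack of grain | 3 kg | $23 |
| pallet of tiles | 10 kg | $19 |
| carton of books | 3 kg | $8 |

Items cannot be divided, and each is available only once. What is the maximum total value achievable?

Check high-value combinations within 12 kg:
- bale of cotton+sack of grain: weight 9+3=12, value 13+23=36
- sack of grain+carton of books: weight 3+3=6, value 23+8=31
- sack of grain: weight 3, value 23
Best: $36.

$36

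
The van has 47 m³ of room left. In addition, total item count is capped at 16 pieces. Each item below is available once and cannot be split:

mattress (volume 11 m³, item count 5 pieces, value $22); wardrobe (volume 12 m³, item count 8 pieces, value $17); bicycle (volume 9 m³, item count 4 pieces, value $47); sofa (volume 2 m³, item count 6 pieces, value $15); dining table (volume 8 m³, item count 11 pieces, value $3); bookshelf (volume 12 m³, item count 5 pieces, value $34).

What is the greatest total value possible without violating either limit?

Feasible sets respecting both limits:
- mattress+bicycle+bookshelf: volume 32, item count 14, value 103
- bicycle+sofa+bookshelf: volume 23, item count 15, value 96
- mattress+bicycle+sofa: volume 22, item count 15, value 84
- bicycle+bookshelf: volume 21, item count 9, value 81
Best: $103.

$103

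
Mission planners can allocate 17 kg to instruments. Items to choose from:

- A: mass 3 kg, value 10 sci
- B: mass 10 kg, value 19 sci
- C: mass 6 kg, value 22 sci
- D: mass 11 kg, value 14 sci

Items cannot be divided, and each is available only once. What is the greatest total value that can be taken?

Check high-value combinations within 17 kg:
- B+C: mass 10+6=16, value 19+22=41
- C+D: mass 6+11=17, value 22+14=36
- A+C: mass 3+6=9, value 10+22=32
- A+B: mass 3+10=13, value 10+19=29
- A+D: mass 3+11=14, value 10+14=24
Best: 41 sci.

41 sci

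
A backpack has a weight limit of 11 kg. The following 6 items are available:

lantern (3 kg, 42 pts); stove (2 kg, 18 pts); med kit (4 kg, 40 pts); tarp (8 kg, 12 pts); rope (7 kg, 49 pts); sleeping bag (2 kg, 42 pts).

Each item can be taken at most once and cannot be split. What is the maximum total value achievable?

Check high-value combinations within 11 kg:
- lantern+stove+med kit+sleeping bag: weight 3+2+4+2=11, value 42+18+40+42=142
- lantern+med kit+sleeping bag: weight 3+4+2=9, value 42+40+42=124
- stove+rope+sleeping bag: weight 2+7+2=11, value 18+49+42=109
Best: 142 pts.

142 pts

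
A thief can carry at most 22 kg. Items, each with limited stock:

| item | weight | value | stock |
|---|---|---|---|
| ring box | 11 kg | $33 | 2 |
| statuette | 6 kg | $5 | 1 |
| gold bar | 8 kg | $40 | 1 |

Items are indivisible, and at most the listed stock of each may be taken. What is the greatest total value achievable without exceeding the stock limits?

Top feasible selections:
- 1×ring box + 1×gold bar: weight 19, value 73
- 2×ring box: weight 22, value 66
- 1×statuette + 1×gold bar: weight 14, value 45
Best: $73.

$73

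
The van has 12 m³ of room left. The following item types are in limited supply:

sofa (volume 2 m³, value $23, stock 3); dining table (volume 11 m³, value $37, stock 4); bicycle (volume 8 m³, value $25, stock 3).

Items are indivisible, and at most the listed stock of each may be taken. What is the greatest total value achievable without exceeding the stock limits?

Top feasible selections:
- 2×sofa + 1×bicycle: volume 12, value 71
- 3×sofa: volume 6, value 69
- 1×sofa + 1×bicycle: volume 10, value 48
- 2×sofa: volume 4, value 46
Best: $71.

$71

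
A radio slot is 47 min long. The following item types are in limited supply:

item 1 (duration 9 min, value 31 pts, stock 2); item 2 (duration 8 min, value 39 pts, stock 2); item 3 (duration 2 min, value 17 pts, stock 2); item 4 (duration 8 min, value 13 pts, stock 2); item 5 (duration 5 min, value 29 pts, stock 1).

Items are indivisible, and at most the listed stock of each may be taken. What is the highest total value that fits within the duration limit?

Best selections within duration 47 and stock limits:
- 2×item 1 + 2×item 2 + 2×item 3 + 1×item 5: duration 43, value 203
- 2×item 1 + 2×item 2 + 2×item 3 + 1×item 4: duration 46, value 187
Best: 203 pts.

203 pts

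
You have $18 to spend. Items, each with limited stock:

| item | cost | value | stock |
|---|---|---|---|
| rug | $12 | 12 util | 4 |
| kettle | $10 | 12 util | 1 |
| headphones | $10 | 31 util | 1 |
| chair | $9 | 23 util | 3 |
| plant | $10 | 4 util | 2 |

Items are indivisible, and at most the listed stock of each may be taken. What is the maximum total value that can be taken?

Top feasible selections:
- 2×chair: cost 18, value 46
- 1×headphones: cost 10, value 31
- 1×chair: cost 9, value 23
Best: 46 util.

46 util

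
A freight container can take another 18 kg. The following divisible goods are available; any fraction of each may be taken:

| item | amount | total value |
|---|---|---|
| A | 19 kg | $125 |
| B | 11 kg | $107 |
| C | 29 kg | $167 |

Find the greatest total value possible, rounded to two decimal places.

Take in order of value per unit:
- B (107/11 per unit): all 11 → value 107, running total 107.00
- A (125/19 per unit): 7 of 19 → value 7×125/19 = 46.0526, running total 153.05
Total 153.05.

153.05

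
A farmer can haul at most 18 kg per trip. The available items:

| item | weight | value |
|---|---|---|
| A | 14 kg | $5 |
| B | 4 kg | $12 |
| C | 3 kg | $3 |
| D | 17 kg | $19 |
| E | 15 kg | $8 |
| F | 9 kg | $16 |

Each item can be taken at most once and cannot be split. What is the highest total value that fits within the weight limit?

Check high-value combinations within 18 kg:
- B+C+F: weight 4+3+9=16, value 12+3+16=31
- B+F: weight 4+9=13, value 12+16=28
- C+F: weight 3+9=12, value 3+16=19
Best: $31.

$31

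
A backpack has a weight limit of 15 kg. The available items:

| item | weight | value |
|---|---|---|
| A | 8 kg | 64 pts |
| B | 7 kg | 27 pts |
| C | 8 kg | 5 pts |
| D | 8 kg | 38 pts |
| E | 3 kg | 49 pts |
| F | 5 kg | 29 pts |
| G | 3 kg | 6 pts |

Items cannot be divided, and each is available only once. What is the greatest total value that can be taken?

119 pts

Check high-value combinations within 15 kg:
- A+E+G: weight 8+3+3=14, value 64+49+6=119
- A+E: weight 8+3=11, value 64+49=113
- B+E+F: weight 7+3+5=15, value 27+49+29=105
- A+F: weight 8+5=13, value 64+29=93
- D+E+G: weight 8+3+3=14, value 38+49+6=93
Best: 119 pts.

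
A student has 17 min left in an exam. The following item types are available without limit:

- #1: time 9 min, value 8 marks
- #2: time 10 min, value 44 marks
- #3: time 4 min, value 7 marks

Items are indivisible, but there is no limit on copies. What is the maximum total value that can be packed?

Best value-per-unit is #2 at 44/10; filling with it alone gives 1×44 = 44.
Optimal mix: 1×#2 + 1×#3 → time 14, value 51.

51 marks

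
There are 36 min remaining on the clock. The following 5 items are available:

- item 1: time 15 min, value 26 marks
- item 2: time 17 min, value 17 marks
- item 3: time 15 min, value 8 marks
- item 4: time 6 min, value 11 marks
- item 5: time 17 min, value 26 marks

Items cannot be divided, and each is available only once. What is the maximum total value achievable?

This is a 0/1 knapsack; check combinations near the capacity.
- item 1+item 5: time 15+17=32, value 26+26=52
- item 1+item 3+item 4: time 15+15+6=36, value 26+8+11=45
- item 1+item 2: time 15+17=32, value 26+17=43
- item 2+item 5: time 17+17=34, value 17+26=43
Best: 52 marks.

52 marks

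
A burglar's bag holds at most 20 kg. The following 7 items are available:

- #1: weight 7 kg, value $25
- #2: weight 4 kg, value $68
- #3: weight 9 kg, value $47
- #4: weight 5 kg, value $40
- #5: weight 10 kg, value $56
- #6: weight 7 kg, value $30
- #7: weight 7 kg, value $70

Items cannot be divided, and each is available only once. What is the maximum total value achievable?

$185

Check high-value combinations within 20 kg:
- #2+#3+#7: weight 4+9+7=20, value 68+47+70=185
- #2+#4+#7: weight 4+5+7=16, value 68+40+70=178
- #2+#6+#7: weight 4+7+7=18, value 68+30+70=168
- #2+#4+#5: weight 4+5+10=19, value 68+40+56=164
- #1+#2+#7: weight 7+4+7=18, value 25+68+70=163
Best: $185.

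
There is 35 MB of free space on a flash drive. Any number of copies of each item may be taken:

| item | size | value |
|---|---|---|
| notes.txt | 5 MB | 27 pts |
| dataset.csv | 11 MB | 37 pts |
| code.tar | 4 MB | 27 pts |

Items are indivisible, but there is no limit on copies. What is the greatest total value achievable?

216 pts

Best value-per-unit is code.tar at 27/4; filling with it alone gives 8×27 = 216.
Optimal mix: 3×notes.txt + 5×code.tar → size 35, value 216.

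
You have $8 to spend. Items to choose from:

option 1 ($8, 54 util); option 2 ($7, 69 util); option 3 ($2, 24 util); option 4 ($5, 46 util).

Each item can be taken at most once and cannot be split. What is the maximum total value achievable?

70 util

Check high-value combinations within $8:
- option 3+option 4: cost 2+5=7, value 24+46=70
- option 2: cost 7, value 69
- option 1: cost 8, value 54
- option 4: cost 5, value 46
- option 3: cost 2, value 24
Best: 70 util.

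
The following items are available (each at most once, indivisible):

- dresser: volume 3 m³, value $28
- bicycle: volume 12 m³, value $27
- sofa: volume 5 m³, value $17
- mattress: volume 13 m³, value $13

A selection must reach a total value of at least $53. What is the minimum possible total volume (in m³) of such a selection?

Subsets with value ≥ 53, sorted by total volume:
- dresser+bicycle: volume 15, value 55
- dresser+bicycle+sofa: volume 20, value 72
- dresser+sofa+mattress: volume 21, value 58
Minimum volume: 15 m³.

15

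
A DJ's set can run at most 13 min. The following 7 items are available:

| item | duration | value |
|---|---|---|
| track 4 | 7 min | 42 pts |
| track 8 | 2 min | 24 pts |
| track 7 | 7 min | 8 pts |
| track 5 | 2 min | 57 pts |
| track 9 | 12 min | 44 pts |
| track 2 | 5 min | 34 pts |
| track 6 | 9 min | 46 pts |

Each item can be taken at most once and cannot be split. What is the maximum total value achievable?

127 pts

Check high-value combinations within 13 min:
- track 8+track 5+track 6: duration 2+2+9=13, value 24+57+46=127
- track 4+track 8+track 5: duration 7+2+2=11, value 42+24+57=123
- track 8+track 5+track 2: duration 2+2+5=9, value 24+57+34=115
Best: 127 pts.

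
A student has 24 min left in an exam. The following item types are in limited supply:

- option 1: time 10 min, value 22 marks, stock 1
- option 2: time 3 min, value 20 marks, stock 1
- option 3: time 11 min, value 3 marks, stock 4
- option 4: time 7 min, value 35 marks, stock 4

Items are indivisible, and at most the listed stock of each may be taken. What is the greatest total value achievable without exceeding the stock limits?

125 marks

Top feasible selections:
- 1×option 2 + 3×option 4: time 24, value 125
- 3×option 4: time 21, value 105
Best: 125 marks.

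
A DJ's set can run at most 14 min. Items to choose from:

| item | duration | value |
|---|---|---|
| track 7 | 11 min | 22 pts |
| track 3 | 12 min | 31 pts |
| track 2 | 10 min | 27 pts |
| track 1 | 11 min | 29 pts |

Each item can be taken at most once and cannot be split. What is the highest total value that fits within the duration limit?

31 pts

This is a 0/1 knapsack; check combinations near the capacity.
- track 3: duration 12, value 31
- track 1: duration 11, value 29
- track 2: duration 10, value 27
- track 7: duration 11, value 22
Best: 31 pts.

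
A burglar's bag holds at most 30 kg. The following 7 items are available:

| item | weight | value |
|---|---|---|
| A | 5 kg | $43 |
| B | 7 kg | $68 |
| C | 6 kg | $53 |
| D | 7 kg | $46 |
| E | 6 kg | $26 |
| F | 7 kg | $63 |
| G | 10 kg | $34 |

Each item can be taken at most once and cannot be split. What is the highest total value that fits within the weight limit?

Check high-value combinations within 30 kg:
- B+C+D+F: weight 7+6+7+7=27, value 68+53+46+63=230
- A+B+C+F: weight 5+7+6+7=25, value 43+68+53+63=227
- A+B+D+F: weight 5+7+7+7=26, value 43+68+46+63=220
- B+C+F+G: weight 7+6+7+10=30, value 68+53+63+34=218
Best: $230.

$230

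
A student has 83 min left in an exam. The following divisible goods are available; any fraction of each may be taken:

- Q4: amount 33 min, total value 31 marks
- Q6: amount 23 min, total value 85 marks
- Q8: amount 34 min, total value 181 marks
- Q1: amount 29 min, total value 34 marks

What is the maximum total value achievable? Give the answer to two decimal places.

Take in order of value per unit:
- Q8 (181/34 per unit): all 34 → value 181, running total 181.00
- Q6 (85/23 per unit): all 23 → value 85, running total 266.00
- Q1 (34/29 per unit): 26 of 29 → value 26×34/29 = 30.4828, running total 296.48
Total 296.48.

296.48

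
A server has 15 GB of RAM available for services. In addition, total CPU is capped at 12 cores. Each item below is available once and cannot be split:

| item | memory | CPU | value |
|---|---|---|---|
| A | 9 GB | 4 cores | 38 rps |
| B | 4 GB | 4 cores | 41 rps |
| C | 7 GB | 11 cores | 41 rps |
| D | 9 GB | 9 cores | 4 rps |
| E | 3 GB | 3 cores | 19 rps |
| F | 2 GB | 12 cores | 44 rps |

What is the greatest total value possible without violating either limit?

79 rps

Feasible sets respecting both limits:
- A+B: memory 13, CPU 8, value 79
- B+E: memory 7, CPU 7, value 60
- A+E: memory 12, CPU 7, value 57
Best: 79 rps.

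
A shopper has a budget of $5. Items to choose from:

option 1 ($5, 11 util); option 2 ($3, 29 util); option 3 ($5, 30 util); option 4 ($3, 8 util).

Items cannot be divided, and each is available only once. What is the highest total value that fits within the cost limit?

30 util

This is a 0/1 knapsack; check combinations near the capacity.
- option 3: cost 5, value 30
- option 2: cost 3, value 29
- option 1: cost 5, value 11
Best: 30 util.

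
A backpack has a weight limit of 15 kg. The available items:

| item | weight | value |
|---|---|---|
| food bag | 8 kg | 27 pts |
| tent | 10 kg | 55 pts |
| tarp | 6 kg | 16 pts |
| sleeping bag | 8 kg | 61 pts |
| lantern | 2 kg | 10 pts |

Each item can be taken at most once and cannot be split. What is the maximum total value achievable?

77 pts

Check high-value combinations within 15 kg:
- tarp+sleeping bag: weight 6+8=14, value 16+61=77
- sleeping bag+lantern: weight 8+2=10, value 61+10=71
- tent+lantern: weight 10+2=12, value 55+10=65
Best: 77 pts.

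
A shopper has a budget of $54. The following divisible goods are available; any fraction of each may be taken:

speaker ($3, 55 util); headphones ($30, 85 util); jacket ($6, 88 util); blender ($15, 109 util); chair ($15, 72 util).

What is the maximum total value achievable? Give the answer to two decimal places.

Take in order of value per unit:
- speaker (55/3 per unit): all 3 → value 55, running total 55.00
- jacket (88/6 per unit): all 6 → value 88, running total 143.00
- blender (109/15 per unit): all 15 → value 109, running total 252.00
- chair (72/15 per unit): all 15 → value 72, running total 324.00
- headphones (85/30 per unit): 15 of 30 → value 15×85/30 = 42.5000, running total 366.50
Total 366.50.

366.50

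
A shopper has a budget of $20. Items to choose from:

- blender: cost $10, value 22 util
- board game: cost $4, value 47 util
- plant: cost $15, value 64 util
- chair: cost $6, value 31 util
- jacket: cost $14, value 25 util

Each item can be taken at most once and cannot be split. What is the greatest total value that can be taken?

111 util

Check high-value combinations within $20:
- board game+plant: cost 4+15=19, value 47+64=111
- blender+board game+chair: cost 10+4+6=20, value 22+47+31=100
- board game+chair: cost 4+6=10, value 47+31=78
- board game+jacket: cost 4+14=18, value 47+25=72
- blender+board game: cost 10+4=14, value 22+47=69
Best: 111 util.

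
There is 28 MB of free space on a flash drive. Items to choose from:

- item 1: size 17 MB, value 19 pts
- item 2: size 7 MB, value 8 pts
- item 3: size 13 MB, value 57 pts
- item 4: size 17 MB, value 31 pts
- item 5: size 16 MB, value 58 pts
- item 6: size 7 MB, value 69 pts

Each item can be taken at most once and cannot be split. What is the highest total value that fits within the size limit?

Check high-value combinations within 28 MB:
- item 2+item 3+item 6: size 7+13+7=27, value 8+57+69=134
- item 5+item 6: size 16+7=23, value 58+69=127
- item 3+item 6: size 13+7=20, value 57+69=126
- item 4+item 6: size 17+7=24, value 31+69=100
Best: 134 pts.

134 pts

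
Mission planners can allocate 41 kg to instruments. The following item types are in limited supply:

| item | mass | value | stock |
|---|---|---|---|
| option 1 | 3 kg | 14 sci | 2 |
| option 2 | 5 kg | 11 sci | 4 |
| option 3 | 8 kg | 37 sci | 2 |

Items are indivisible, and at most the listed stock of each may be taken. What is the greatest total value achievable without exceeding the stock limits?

Best selections within mass 41 and stock limits:
- 2×option 1 + 3×option 2 + 2×option 3: mass 37, value 135
- 1×option 1 + 4×option 2 + 2×option 3: mass 39, value 132
- 2×option 1 + 2×option 2 + 2×option 3: mass 32, value 124
- 1×option 1 + 3×option 2 + 2×option 3: mass 34, value 121
Best: 135 sci.

135 sci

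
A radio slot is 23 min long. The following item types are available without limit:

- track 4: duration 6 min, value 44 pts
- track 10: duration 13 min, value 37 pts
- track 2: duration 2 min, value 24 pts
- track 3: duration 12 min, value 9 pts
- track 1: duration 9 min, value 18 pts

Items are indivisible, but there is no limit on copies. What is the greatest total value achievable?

264 pts

Best value-per-unit is track 2 at 24/2, and filling with it alone uses duration 11×2=22. No mix of the others beats 11×24 = 264.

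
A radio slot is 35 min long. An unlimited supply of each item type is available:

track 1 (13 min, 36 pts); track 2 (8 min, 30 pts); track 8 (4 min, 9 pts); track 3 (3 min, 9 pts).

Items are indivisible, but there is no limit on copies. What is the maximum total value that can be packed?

129 pts

Best value-per-unit is track 2 at 30/8; filling with it alone gives 4×30 = 120.
Optimal mix: 4×track 2 + 1×track 3 → duration 35, value 129.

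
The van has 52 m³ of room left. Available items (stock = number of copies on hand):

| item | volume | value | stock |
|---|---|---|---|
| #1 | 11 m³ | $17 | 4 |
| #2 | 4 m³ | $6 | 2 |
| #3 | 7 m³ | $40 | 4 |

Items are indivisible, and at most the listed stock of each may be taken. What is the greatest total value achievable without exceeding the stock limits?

Best selections within volume 52 and stock limits:
- 2×#1 + 4×#3: volume 50, value 194
- 1×#1 + 2×#2 + 4×#3: volume 47, value 189
- 1×#1 + 1×#2 + 4×#3: volume 43, value 183
Best: $194.

$194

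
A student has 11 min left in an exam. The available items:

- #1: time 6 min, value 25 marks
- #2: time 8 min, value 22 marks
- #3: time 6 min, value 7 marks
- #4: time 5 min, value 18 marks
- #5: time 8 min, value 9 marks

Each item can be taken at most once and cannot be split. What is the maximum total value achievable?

43 marks

Check high-value combinations within 11 min:
- #1+#4: time 6+5=11, value 25+18=43
- #1: time 6, value 25
- #3+#4: time 6+5=11, value 7+18=25
- #2: time 8, value 22
Best: 43 marks.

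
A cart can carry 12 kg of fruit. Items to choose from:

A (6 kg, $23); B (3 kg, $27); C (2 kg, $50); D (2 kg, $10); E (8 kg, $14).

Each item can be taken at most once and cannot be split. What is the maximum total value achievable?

$100

Check high-value combinations within 12 kg:
- A+B+C: weight 6+3+2=11, value 23+27+50=100
- B+C+D: weight 3+2+2=7, value 27+50+10=87
- A+C+D: weight 6+2+2=10, value 23+50+10=83
- B+C: weight 3+2=5, value 27+50=77
Best: $100.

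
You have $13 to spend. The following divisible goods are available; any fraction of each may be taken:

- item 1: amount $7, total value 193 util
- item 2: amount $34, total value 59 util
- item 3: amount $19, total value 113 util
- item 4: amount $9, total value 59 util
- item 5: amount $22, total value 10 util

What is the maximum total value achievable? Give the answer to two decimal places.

232.33

Take in order of value per unit:
- item 1 (193/7 per unit): all 7 → value 193, running total 193.00
- item 4 (59/9 per unit): 6 of 9 → value 6×59/9 = 39.3333, running total 232.33
Total 232.33.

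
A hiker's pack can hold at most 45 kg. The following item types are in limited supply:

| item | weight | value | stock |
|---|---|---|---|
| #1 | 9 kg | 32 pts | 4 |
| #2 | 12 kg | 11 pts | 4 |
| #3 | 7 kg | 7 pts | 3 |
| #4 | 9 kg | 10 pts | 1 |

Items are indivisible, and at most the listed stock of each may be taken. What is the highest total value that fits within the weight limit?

Best selections within weight 45 and stock limits:
- 4×#1 + 1×#4: weight 45, value 138
- 4×#1 + 1×#3: weight 43, value 135
Best: 138 pts.

138 pts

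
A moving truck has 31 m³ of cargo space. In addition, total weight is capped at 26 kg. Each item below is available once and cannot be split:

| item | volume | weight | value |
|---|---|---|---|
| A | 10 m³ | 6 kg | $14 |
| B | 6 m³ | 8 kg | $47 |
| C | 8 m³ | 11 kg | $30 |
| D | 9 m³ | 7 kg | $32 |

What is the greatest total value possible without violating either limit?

$109

Feasible sets respecting both limits:
- B+C+D: volume 23, weight 26, value 109
- A+B+D: volume 25, weight 21, value 93
- A+B+C: volume 24, weight 25, value 91
Best: $109.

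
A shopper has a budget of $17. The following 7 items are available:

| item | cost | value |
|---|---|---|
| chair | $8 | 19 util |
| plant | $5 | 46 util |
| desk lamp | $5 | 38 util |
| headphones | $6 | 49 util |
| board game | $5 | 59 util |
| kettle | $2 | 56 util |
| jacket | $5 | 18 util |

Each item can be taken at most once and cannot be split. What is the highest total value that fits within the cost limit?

Check high-value combinations within $17:
- plant+desk lamp+board game+kettle: cost 5+5+5+2=17, value 46+38+59+56=199
- plant+board game+kettle+jacket: cost 5+5+2+5=17, value 46+59+56+18=179
- desk lamp+board game+kettle+jacket: cost 5+5+2+5=17, value 38+59+56+18=171
Best: 199 util.

199 util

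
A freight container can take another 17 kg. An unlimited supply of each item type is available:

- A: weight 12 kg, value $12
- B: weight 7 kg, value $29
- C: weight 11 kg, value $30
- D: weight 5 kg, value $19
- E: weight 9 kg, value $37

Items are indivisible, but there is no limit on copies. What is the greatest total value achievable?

$67

Best value-per-unit is B at 29/7; filling with it alone gives 2×29 = 58.
Optimal mix: 1×B + 2×D → weight 17, value 67.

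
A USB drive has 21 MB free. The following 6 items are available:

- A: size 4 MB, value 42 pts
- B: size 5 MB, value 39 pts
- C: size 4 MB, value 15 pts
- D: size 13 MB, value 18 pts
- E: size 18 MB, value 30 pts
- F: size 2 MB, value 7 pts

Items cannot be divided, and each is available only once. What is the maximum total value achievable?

103 pts

This is a 0/1 knapsack; check combinations near the capacity.
- A+B+C+F: size 4+5+4+2=15, value 42+39+15+7=103
- A+B+C: size 4+5+4=13, value 42+39+15=96
- A+B+F: size 4+5+2=11, value 42+39+7=88
- A+B: size 4+5=9, value 42+39=81
- A+C+D: size 4+4+13=21, value 42+15+18=75
Best: 103 pts.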